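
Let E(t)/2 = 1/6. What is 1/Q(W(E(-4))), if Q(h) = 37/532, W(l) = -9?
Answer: 532/37 ≈ 14.378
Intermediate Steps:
E(t) = ⅓ (E(t) = 2/6 = 2*(⅙) = ⅓)
Q(h) = 37/532 (Q(h) = 37*(1/532) = 37/532)
1/Q(W(E(-4))) = 1/(37/532) = 532/37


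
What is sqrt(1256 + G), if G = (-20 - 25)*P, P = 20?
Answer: 2*sqrt(89) ≈ 18.868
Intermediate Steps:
G = -900 (G = (-20 - 25)*20 = -45*20 = -900)
sqrt(1256 + G) = sqrt(1256 - 900) = sqrt(356) = 2*sqrt(89)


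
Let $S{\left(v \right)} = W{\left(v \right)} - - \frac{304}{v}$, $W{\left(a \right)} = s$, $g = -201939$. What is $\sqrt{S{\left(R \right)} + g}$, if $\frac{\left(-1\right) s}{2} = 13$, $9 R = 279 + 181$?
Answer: $\frac{i \sqrt{2670908465}}{115} \approx 449.4 i$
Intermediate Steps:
$R = \frac{460}{9}$ ($R = \frac{279 + 181}{9} = \frac{1}{9} \cdot 460 = \frac{460}{9} \approx 51.111$)
$s = -26$ ($s = \left(-2\right) 13 = -26$)
$W{\left(a \right)} = -26$
$S{\left(v \right)} = -26 + \frac{304}{v}$ ($S{\left(v \right)} = -26 - - \frac{304}{v} = -26 + \frac{304}{v}$)
$\sqrt{S{\left(R \right)} + g} = \sqrt{\left(-26 + \frac{304}{\frac{460}{9}}\right) - 201939} = \sqrt{\left(-26 + 304 \cdot \frac{9}{460}\right) - 201939} = \sqrt{\left(-26 + \frac{684}{115}\right) - 201939} = \sqrt{- \frac{2306}{115} - 201939} = \sqrt{- \frac{23225291}{115}} = \frac{i \sqrt{2670908465}}{115}$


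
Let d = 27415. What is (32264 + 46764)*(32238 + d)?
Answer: 4714257284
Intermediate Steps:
(32264 + 46764)*(32238 + d) = (32264 + 46764)*(32238 + 27415) = 79028*59653 = 4714257284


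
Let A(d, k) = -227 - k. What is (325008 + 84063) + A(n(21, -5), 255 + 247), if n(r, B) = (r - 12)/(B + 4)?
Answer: 408342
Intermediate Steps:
n(r, B) = (-12 + r)/(4 + B)
(325008 + 84063) + A(n(21, -5), 255 + 247) = (325008 + 84063) + (-227 - (255 + 247)) = 409071 + (-227 - 1*502) = 409071 + (-227 - 502) = 409071 - 729 = 408342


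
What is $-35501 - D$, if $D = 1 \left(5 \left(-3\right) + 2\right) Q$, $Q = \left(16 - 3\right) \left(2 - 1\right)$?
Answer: $-35332$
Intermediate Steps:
$Q = 13$ ($Q = 13 \cdot 1 = 13$)
$D = -169$ ($D = 1 \left(5 \left(-3\right) + 2\right) 13 = 1 \left(-15 + 2\right) 13 = 1 \left(-13\right) 13 = \left(-13\right) 13 = -169$)
$-35501 - D = -35501 - -169 = -35501 + 169 = -35332$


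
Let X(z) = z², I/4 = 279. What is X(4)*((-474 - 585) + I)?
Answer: 912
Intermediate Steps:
I = 1116 (I = 4*279 = 1116)
X(4)*((-474 - 585) + I) = 4²*((-474 - 585) + 1116) = 16*(-1059 + 1116) = 16*57 = 912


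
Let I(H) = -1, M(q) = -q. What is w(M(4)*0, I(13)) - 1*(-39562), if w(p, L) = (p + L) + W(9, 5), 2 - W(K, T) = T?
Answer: 39558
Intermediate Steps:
W(K, T) = 2 - T
w(p, L) = -3 + L + p (w(p, L) = (p + L) + (2 - 1*5) = (L + p) + (2 - 5) = (L + p) - 3 = -3 + L + p)
w(M(4)*0, I(13)) - 1*(-39562) = (-3 - 1 - 1*4*0) - 1*(-39562) = (-3 - 1 - 4*0) + 39562 = (-3 - 1 + 0) + 39562 = -4 + 39562 = 39558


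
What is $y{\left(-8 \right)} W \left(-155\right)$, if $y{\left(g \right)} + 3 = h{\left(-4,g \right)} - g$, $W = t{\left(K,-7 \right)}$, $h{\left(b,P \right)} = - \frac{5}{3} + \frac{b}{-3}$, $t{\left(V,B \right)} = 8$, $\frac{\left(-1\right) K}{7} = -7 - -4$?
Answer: $- \frac{17360}{3} \approx -5786.7$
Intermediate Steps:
$K = 21$ ($K = - 7 \left(-7 - -4\right) = - 7 \left(-7 + 4\right) = \left(-7\right) \left(-3\right) = 21$)
$h{\left(b,P \right)} = - \frac{5}{3} - \frac{b}{3}$ ($h{\left(b,P \right)} = \left(-5\right) \frac{1}{3} + b \left(- \frac{1}{3}\right) = - \frac{5}{3} - \frac{b}{3}$)
$W = 8$
$y{\left(g \right)} = - \frac{10}{3} - g$ ($y{\left(g \right)} = -3 - \left(\frac{1}{3} + g\right) = - \frac{10}{3} - g$)
$y{\left(-8 \right)} W \left(-155\right) = \left(- \frac{10}{3} - -8\right) 8 \left(-155\right) = \left(- \frac{10}{3} + 8\right) 8 \left(-155\right) = \frac{14}{3} \cdot 8 \left(-155\right) = \frac{112}{3} \left(-155\right) = - \frac{17360}{3}$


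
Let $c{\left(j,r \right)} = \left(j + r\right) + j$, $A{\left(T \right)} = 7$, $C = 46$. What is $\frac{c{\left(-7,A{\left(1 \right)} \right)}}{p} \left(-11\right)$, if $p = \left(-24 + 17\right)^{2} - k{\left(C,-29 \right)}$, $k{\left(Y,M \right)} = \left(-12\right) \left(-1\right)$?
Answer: $\frac{77}{37} \approx 2.0811$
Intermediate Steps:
$k{\left(Y,M \right)} = 12$
$c{\left(j,r \right)} = r + 2 j$
$p = 37$ ($p = \left(-24 + 17\right)^{2} - 12 = \left(-7\right)^{2} - 12 = 49 - 12 = 37$)
$\frac{c{\left(-7,A{\left(1 \right)} \right)}}{p} \left(-11\right) = \frac{7 + 2 \left(-7\right)}{37} \left(-11\right) = \left(7 - 14\right) \frac{1}{37} \left(-11\right) = \left(-7\right) \frac{1}{37} \left(-11\right) = \left(- \frac{7}{37}\right) \left(-11\right) = \frac{77}{37}$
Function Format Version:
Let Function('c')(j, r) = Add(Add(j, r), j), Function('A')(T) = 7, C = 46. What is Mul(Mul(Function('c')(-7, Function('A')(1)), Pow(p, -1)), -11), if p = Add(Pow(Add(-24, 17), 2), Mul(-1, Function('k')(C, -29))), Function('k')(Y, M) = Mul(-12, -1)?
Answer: Rational(77, 37) ≈ 2.0811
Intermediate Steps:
Function('k')(Y, M) = 12
Function('c')(j, r) = Add(r, Mul(2, j))
p = 37 (p = Add(Pow(Add(-24, 17), 2), Mul(-1, 12)) = Add(Pow(-7, 2), -12) = Add(49, -12) = 37)
Mul(Mul(Function('c')(-7, Function('A')(1)), Pow(p, -1)), -11) = Mul(Mul(Add(7, Mul(2, -7)), Pow(37, -1)), -11) = Mul(Mul(Add(7, -14), Rational(1, 37)), -11) = Mul(Mul(-7, Rational(1, 37)), -11) = Mul(Rational(-7, 37), -11) = Rational(77, 37)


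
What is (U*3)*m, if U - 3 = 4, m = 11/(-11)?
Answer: -21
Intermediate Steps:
m = -1 (m = 11*(-1/11) = -1)
U = 7 (U = 3 + 4 = 7)
(U*3)*m = (7*3)*(-1) = 21*(-1) = -21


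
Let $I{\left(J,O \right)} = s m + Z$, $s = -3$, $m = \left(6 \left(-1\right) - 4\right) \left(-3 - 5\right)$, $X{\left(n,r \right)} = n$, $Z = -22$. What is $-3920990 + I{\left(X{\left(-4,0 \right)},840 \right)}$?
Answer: $-3921252$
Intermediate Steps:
$m = 80$ ($m = \left(-6 - 4\right) \left(-8\right) = \left(-10\right) \left(-8\right) = 80$)
$I{\left(J,O \right)} = -262$ ($I{\left(J,O \right)} = \left(-3\right) 80 - 22 = -240 - 22 = -262$)
$-3920990 + I{\left(X{\left(-4,0 \right)},840 \right)} = -3920990 - 262 = -3921252$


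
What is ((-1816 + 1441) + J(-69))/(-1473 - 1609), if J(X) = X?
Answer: 222/1541 ≈ 0.14406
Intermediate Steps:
((-1816 + 1441) + J(-69))/(-1473 - 1609) = ((-1816 + 1441) - 69)/(-1473 - 1609) = (-375 - 69)/(-3082) = -444*(-1/3082) = 222/1541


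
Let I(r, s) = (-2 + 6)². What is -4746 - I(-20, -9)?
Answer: -4762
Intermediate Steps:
I(r, s) = 16 (I(r, s) = 4² = 16)
-4746 - I(-20, -9) = -4746 - 1*16 = -4746 - 16 = -4762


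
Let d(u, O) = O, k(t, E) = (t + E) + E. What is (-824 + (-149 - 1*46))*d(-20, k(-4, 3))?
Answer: -2038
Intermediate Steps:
k(t, E) = t + 2*E (k(t, E) = (E + t) + E = t + 2*E)
(-824 + (-149 - 1*46))*d(-20, k(-4, 3)) = (-824 + (-149 - 1*46))*(-4 + 2*3) = (-824 + (-149 - 46))*(-4 + 6) = (-824 - 195)*2 = -1019*2 = -2038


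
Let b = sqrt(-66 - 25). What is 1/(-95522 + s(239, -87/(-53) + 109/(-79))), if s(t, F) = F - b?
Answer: -1674588631866/159959618543750503 + 17530969*I*sqrt(91)/159959618543750503 ≈ -1.0469e-5 + 1.0455e-9*I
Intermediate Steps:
b = I*sqrt(91) (b = sqrt(-91) = I*sqrt(91) ≈ 9.5394*I)
s(t, F) = F - I*sqrt(91)
1/(-95522 + s(239, -87/(-53) + 109/(-79))) = 1/(-95522 + ((-87/(-53) + 109/(-79)) - I*sqrt(91))) = 1/(-95522 + ((-87*(-1/53) + 109*(-1/79)) - I*sqrt(91))) = 1/(-95522 + ((87/53 - 109/79) - I*sqrt(91))) = 1/(-95522 + (1096/4187 - I*sqrt(91))) = 1/(-399949518/4187 - I*sqrt(91))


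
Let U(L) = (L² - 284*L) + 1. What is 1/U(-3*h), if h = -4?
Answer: -1/3263 ≈ -0.00030647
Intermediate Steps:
U(L) = 1 + L² - 284*L
1/U(-3*h) = 1/(1 + (-3*(-4))² - (-852)*(-4)) = 1/(1 + 12² - 284*12) = 1/(1 + 144 - 3408) = 1/(-3263) = -1/3263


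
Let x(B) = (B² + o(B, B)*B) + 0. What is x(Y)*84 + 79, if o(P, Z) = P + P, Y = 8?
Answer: 16207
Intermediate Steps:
o(P, Z) = 2*P
x(B) = 3*B² (x(B) = (B² + (2*B)*B) + 0 = (B² + 2*B²) + 0 = 3*B² + 0 = 3*B²)
x(Y)*84 + 79 = (3*8²)*84 + 79 = (3*64)*84 + 79 = 192*84 + 79 = 16128 + 79 = 16207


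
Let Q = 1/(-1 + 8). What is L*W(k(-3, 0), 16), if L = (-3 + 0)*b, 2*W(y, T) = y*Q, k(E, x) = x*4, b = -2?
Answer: 0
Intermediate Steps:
Q = ⅐ (Q = 1/7 = ⅐ ≈ 0.14286)
k(E, x) = 4*x
W(y, T) = y/14 (W(y, T) = (y*(⅐))/2 = (y/7)/2 = y/14)
L = 6 (L = (-3 + 0)*(-2) = -3*(-2) = 6)
L*W(k(-3, 0), 16) = 6*((4*0)/14) = 6*((1/14)*0) = 6*0 = 0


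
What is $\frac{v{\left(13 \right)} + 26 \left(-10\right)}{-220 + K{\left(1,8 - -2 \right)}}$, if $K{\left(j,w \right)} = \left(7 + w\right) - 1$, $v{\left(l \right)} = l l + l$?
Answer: $\frac{13}{34} \approx 0.38235$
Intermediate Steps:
$v{\left(l \right)} = l + l^{2}$ ($v{\left(l \right)} = l^{2} + l = l + l^{2}$)
$K{\left(j,w \right)} = 6 + w$
$\frac{v{\left(13 \right)} + 26 \left(-10\right)}{-220 + K{\left(1,8 - -2 \right)}} = \frac{13 \left(1 + 13\right) + 26 \left(-10\right)}{-220 + \left(6 + \left(8 - -2\right)\right)} = \frac{13 \cdot 14 - 260}{-220 + \left(6 + \left(8 + 2\right)\right)} = \frac{182 - 260}{-220 + \left(6 + 10\right)} = - \frac{78}{-220 + 16} = - \frac{78}{-204} = \left(-78\right) \left(- \frac{1}{204}\right) = \frac{13}{34}$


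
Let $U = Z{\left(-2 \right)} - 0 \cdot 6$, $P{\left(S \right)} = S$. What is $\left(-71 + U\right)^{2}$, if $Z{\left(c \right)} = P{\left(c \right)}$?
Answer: $5329$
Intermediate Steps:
$Z{\left(c \right)} = c$
$U = -2$ ($U = -2 - 0 \cdot 6 = -2 - 0 = -2 + 0 = -2$)
$\left(-71 + U\right)^{2} = \left(-71 - 2\right)^{2} = \left(-73\right)^{2} = 5329$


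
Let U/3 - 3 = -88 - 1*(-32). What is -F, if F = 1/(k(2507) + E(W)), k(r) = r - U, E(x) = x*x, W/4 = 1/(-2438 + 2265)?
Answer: -29929/79790730 ≈ -0.00037509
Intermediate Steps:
W = -4/173 (W = 4/(-2438 + 2265) = 4/(-173) = 4*(-1/173) = -4/173 ≈ -0.023121)
U = -159 (U = 9 + 3*(-88 - 1*(-32)) = 9 + 3*(-88 + 32) = 9 + 3*(-56) = 9 - 168 = -159)
E(x) = x**2
k(r) = 159 + r (k(r) = r - 1*(-159) = r + 159 = 159 + r)
F = 29929/79790730 (F = 1/((159 + 2507) + (-4/173)**2) = 1/(2666 + 16/29929) = 1/(79790730/29929) = 29929/79790730 ≈ 0.00037509)
-F = -1*29929/79790730 = -29929/79790730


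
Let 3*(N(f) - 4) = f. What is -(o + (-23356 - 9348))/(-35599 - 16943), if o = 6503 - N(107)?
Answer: -5623/11259 ≈ -0.49942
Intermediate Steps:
N(f) = 4 + f/3
o = 19390/3 (o = 6503 - (4 + (1/3)*107) = 6503 - (4 + 107/3) = 6503 - 1*119/3 = 6503 - 119/3 = 19390/3 ≈ 6463.3)
-(o + (-23356 - 9348))/(-35599 - 16943) = -(19390/3 + (-23356 - 9348))/(-35599 - 16943) = -(19390/3 - 32704)/(-52542) = -(-78722)*(-1)/(3*52542) = -1*5623/11259 = -5623/11259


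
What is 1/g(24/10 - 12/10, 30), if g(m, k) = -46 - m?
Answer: -5/236 ≈ -0.021186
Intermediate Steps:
1/g(24/10 - 12/10, 30) = 1/(-46 - (24/10 - 12/10)) = 1/(-46 - (24*(⅒) - 12*⅒)) = 1/(-46 - (12/5 - 6/5)) = 1/(-46 - 1*6/5) = 1/(-46 - 6/5) = 1/(-236/5) = -5/236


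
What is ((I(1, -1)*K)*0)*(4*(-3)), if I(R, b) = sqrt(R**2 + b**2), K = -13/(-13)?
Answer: 0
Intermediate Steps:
K = 1 (K = -13*(-1/13) = 1)
((I(1, -1)*K)*0)*(4*(-3)) = ((sqrt(1**2 + (-1)**2)*1)*0)*(4*(-3)) = ((sqrt(1 + 1)*1)*0)*(-12) = ((sqrt(2)*1)*0)*(-12) = (sqrt(2)*0)*(-12) = 0*(-12) = 0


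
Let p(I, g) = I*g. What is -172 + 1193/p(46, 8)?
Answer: -62103/368 ≈ -168.76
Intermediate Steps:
-172 + 1193/p(46, 8) = -172 + 1193/((46*8)) = -172 + 1193/368 = -62103/368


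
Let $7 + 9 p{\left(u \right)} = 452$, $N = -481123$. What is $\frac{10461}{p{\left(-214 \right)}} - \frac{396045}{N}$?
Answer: $\frac{45473489352}{214099735} \approx 212.39$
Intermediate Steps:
$p{\left(u \right)} = \frac{445}{9}$ ($p{\left(u \right)} = - \frac{7}{9} + \frac{1}{9} \cdot 452 = - \frac{7}{9} + \frac{452}{9} = \frac{445}{9}$)
$\frac{10461}{p{\left(-214 \right)}} - \frac{396045}{N} = \frac{10461}{\frac{445}{9}} - \frac{396045}{-481123} = 10461 \cdot \frac{9}{445} - - \frac{396045}{481123} = \frac{94149}{445} + \frac{396045}{481123} = \frac{45473489352}{214099735}$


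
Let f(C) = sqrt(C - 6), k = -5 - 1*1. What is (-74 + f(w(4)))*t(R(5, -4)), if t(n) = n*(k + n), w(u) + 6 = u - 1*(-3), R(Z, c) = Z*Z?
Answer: -35150 + 475*I*sqrt(5) ≈ -35150.0 + 1062.1*I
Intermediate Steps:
R(Z, c) = Z**2
w(u) = -3 + u (w(u) = -6 + (u - 1*(-3)) = -6 + (u + 3) = -6 + (3 + u) = -3 + u)
k = -6 (k = -5 - 1 = -6)
f(C) = sqrt(-6 + C)
t(n) = n*(-6 + n)
(-74 + f(w(4)))*t(R(5, -4)) = (-74 + sqrt(-6 + (-3 + 4)))*(5**2*(-6 + 5**2)) = (-74 + sqrt(-6 + 1))*(25*(-6 + 25)) = (-74 + sqrt(-5))*(25*19) = (-74 + I*sqrt(5))*475 = -35150 + 475*I*sqrt(5)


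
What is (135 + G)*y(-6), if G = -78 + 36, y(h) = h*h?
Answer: 3348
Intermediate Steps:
y(h) = h²
G = -42
(135 + G)*y(-6) = (135 - 42)*(-6)² = 93*36 = 3348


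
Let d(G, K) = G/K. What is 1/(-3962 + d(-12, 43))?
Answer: -43/170378 ≈ -0.00025238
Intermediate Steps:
1/(-3962 + d(-12, 43)) = 1/(-3962 - 12/43) = 1/(-170378/43) = -43/170378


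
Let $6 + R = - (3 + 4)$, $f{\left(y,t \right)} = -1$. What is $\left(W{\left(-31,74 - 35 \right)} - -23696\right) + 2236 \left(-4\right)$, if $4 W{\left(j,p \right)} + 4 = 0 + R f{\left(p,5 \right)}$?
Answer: $\frac{59017}{4} \approx 14754.0$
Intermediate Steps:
$R = -13$ ($R = -6 - \left(3 + 4\right) = -6 - 7 = -13$)
$W{\left(j,p \right)} = \frac{9}{4}$ ($W{\left(j,p \right)} = -1 + \frac{0 - -13}{4} = -1 + \frac{0 + 13}{4} = -1 + \frac{1}{4} \cdot 13 = -1 + \frac{13}{4} = \frac{9}{4}$)
$\left(W{\left(-31,74 - 35 \right)} - -23696\right) + 2236 \left(-4\right) = \left(\frac{9}{4} - -23696\right) + 2236 \left(-4\right) = \left(\frac{9}{4} + 23696\right) - 8944 = \frac{94793}{4} - 8944 = \frac{59017}{4}$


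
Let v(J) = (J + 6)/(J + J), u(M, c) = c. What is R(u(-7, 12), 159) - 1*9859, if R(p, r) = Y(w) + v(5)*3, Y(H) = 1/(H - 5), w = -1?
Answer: -147838/15 ≈ -9855.9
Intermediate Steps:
v(J) = (6 + J)/(2*J) (v(J) = (6 + J)/((2*J)) = (6 + J)*(1/(2*J)) = (6 + J)/(2*J))
Y(H) = 1/(-5 + H)
R(p, r) = 47/15 (R(p, r) = 1/(-5 - 1) + ((½)*(6 + 5)/5)*3 = 1/(-6) + ((½)*(⅕)*11)*3 = -⅙ + (11/10)*3 = -⅙ + 33/10 = 47/15)
R(u(-7, 12), 159) - 1*9859 = 47/15 - 1*9859 = 47/15 - 9859 = -147838/15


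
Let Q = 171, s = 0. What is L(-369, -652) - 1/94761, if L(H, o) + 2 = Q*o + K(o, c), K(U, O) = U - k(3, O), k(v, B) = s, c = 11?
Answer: -10627067107/94761 ≈ -1.1215e+5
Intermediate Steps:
k(v, B) = 0
K(U, O) = U (K(U, O) = U - 1*0 = U + 0 = U)
L(H, o) = -2 + 172*o (L(H, o) = -2 + (171*o + o) = -2 + 172*o)
L(-369, -652) - 1/94761 = (-2 + 172*(-652)) - 1/94761 = (-2 - 112144) - 1*1/94761 = -112146 - 1/94761 = -10627067107/94761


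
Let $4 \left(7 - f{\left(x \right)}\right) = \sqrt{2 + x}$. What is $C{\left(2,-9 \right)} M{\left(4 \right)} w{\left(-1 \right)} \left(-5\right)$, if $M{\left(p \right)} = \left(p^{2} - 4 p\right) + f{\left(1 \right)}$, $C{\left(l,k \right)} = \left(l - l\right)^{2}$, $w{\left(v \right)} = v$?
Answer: $0$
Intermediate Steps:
$f{\left(x \right)} = 7 - \frac{\sqrt{2 + x}}{4}$
$C{\left(l,k \right)} = 0$ ($C{\left(l,k \right)} = 0^{2} = 0$)
$M{\left(p \right)} = 7 + p^{2} - 4 p - \frac{\sqrt{3}}{4}$ ($M{\left(p \right)} = \left(p^{2} - 4 p\right) + \left(7 - \frac{\sqrt{2 + 1}}{4}\right) = \left(p^{2} - 4 p\right) + \left(7 - \frac{\sqrt{3}}{4}\right) = 7 + p^{2} - 4 p - \frac{\sqrt{3}}{4}$)
$C{\left(2,-9 \right)} M{\left(4 \right)} w{\left(-1 \right)} \left(-5\right) = 0 \left(7 + 4^{2} - 16 - \frac{\sqrt{3}}{4}\right) \left(-1\right) \left(-5\right) = 0 \left(7 + 16 - 16 - \frac{\sqrt{3}}{4}\right) \left(-1\right) \left(-5\right) = 0 \left(7 - \frac{\sqrt{3}}{4}\right) \left(-1\right) \left(-5\right) = 0 \left(-7 + \frac{\sqrt{3}}{4}\right) \left(-5\right) = 0 \left(35 - \frac{5 \sqrt{3}}{4}\right) = 0$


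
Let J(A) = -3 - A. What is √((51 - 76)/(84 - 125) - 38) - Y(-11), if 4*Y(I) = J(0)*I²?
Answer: 363/4 + I*√62853/41 ≈ 90.75 + 6.1148*I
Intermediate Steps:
Y(I) = -3*I²/4 (Y(I) = ((-3 - 1*0)*I²)/4 = ((-3 + 0)*I²)/4 = (-3*I²)/4 = -3*I²/4)
√((51 - 76)/(84 - 125) - 38) - Y(-11) = √((51 - 76)/(84 - 125) - 38) - (-3)*(-11)²/4 = √(-25/(-41) - 38) - (-3)*121/4 = √(-25*(-1/41) - 38) - 1*(-363/4) = √(25/41 - 38) + 363/4 = √(-1533/41) + 363/4 = I*√62853/41 + 363/4 = 363/4 + I*√62853/41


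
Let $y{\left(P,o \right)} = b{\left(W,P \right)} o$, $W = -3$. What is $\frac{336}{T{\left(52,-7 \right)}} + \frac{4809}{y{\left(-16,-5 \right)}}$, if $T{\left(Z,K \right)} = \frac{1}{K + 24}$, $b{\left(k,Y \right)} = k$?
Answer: $\frac{30163}{5} \approx 6032.6$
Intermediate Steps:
$y{\left(P,o \right)} = - 3 o$
$T{\left(Z,K \right)} = \frac{1}{24 + K}$
$\frac{336}{T{\left(52,-7 \right)}} + \frac{4809}{y{\left(-16,-5 \right)}} = \frac{336}{\frac{1}{24 - 7}} + \frac{4809}{\left(-3\right) \left(-5\right)} = \frac{336}{\frac{1}{17}} + \frac{4809}{15} = 336 \frac{1}{\frac{1}{17}} + 4809 \cdot \frac{1}{15} = 336 \cdot 17 + \frac{1603}{5} = 5712 + \frac{1603}{5} = \frac{30163}{5}$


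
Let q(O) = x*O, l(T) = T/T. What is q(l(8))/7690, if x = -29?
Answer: -29/7690 ≈ -0.0037711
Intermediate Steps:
l(T) = 1
q(O) = -29*O
q(l(8))/7690 = -29*1/7690 = -29/7690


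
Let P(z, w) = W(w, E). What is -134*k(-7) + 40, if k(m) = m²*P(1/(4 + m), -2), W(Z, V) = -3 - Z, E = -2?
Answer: 6606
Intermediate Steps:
P(z, w) = -3 - w
k(m) = -m² (k(m) = m²*(-3 - 1*(-2)) = m²*(-3 + 2) = m²*(-1) = -m²)
-134*k(-7) + 40 = -(-134)*(-7)² + 40 = -(-134)*49 + 40 = -134*(-49) + 40 = 6566 + 40 = 6606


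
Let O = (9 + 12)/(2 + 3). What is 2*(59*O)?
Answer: 2478/5 ≈ 495.60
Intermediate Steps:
O = 21/5 ≈ 4.2000
2*(59*O) = 2*(59*(21/5)) = 2*(1239/5) = 2478/5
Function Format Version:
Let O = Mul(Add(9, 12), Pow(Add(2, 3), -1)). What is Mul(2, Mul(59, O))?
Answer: Rational(2478, 5) ≈ 495.60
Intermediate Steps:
O = Rational(21, 5) (O = Mul(21, Pow(5, -1)) = Mul(21, Rational(1, 5)) = Rational(21, 5) ≈ 4.2000)
Mul(2, Mul(59, O)) = Mul(2, Mul(59, Rational(21, 5))) = Mul(2, Rational(1239, 5)) = Rational(2478, 5)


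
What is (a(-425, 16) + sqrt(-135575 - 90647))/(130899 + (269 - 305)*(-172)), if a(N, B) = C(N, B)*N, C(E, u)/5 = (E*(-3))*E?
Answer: 383828125/45697 + I*sqrt(226222)/137091 ≈ 8399.4 + 0.0034694*I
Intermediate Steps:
C(E, u) = -15*E**2 (C(E, u) = 5*((E*(-3))*E) = 5*((-3*E)*E) = 5*(-3*E**2) = -15*E**2)
a(N, B) = -15*N**3 (a(N, B) = (-15*N**2)*N = -15*N**3)
(a(-425, 16) + sqrt(-135575 - 90647))/(130899 + (269 - 305)*(-172)) = (-15*(-425)**3 + sqrt(-135575 - 90647))/(130899 + (269 - 305)*(-172)) = (-15*(-76765625) + sqrt(-226222))/(130899 - 36*(-172)) = (1151484375 + I*sqrt(226222))/(130899 + 6192) = (1151484375 + I*sqrt(226222))/137091 = (1151484375 + I*sqrt(226222))*(1/137091) = 383828125/45697 + I*sqrt(226222)/137091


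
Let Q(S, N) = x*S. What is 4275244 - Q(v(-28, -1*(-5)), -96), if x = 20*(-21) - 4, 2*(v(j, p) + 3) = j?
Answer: 4268036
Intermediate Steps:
v(j, p) = -3 + j/2
x = -424 (x = -420 - 4 = -424)
Q(S, N) = -424*S
4275244 - Q(v(-28, -1*(-5)), -96) = 4275244 - (-424)*(-3 + (½)*(-28)) = 4275244 - (-424)*(-3 - 14) = 4275244 - (-424)*(-17) = 4275244 - 1*7208 = 4275244 - 7208 = 4268036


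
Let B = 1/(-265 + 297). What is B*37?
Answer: 37/32 ≈ 1.1563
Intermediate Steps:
B = 1/32 ≈ 0.031250
B*37 = (1/32)*37 = 37/32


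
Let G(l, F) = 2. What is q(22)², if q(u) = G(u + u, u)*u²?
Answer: 937024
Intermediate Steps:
q(u) = 2*u²
q(22)² = (2*22²)² = (2*484)² = 968² = 937024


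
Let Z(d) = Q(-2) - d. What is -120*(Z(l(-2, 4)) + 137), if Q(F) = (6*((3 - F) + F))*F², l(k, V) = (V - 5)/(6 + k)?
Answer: -25110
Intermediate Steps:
l(k, V) = (-5 + V)/(6 + k)
Q(F) = 18*F² (Q(F) = (6*3)*F² = 18*F²)
Z(d) = 72 - d (Z(d) = 18*(-2)² - d = 18*4 - d = 72 - d)
-120*(Z(l(-2, 4)) + 137) = -120*((72 - (-5 + 4)/(6 - 2)) + 137) = -120*((72 - (-1)/4) + 137) = -120*((72 - 1*(-¼)) + 137) = -120*((72 + ¼) + 137) = -120*(289/4 + 137) = -120*837/4 = -25110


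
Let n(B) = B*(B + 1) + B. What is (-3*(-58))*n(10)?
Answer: 20880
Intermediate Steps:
n(B) = B + B*(1 + B) (n(B) = B*(1 + B) + B = B + B*(1 + B))
(-3*(-58))*n(10) = (-3*(-58))*(10*(2 + 10)) = 174*(10*12) = 174*120 = 20880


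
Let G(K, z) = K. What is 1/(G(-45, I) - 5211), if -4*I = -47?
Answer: -1/5256 ≈ -0.00019026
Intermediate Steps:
I = 47/4 (I = -¼*(-47) = 47/4 ≈ 11.750)
1/(G(-45, I) - 5211) = 1/(-45 - 5211) = 1/(-5256) = -1/5256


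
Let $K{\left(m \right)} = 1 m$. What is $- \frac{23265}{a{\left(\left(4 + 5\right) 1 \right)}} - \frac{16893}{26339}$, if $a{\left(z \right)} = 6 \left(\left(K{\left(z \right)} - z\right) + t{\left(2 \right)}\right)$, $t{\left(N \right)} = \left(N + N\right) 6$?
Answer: $- \frac{68356603}{421424} \approx -162.2$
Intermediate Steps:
$K{\left(m \right)} = m$
$t{\left(N \right)} = 12 N$ ($t{\left(N \right)} = 2 N 6 = 12 N$)
$a{\left(z \right)} = 144$ ($a{\left(z \right)} = 6 \left(\left(z - z\right) + 12 \cdot 2\right) = 6 \left(0 + 24\right) = 6 \cdot 24 = 144$)
$- \frac{23265}{a{\left(\left(4 + 5\right) 1 \right)}} - \frac{16893}{26339} = - \frac{23265}{144} - \frac{16893}{26339} = \left(-23265\right) \frac{1}{144} - \frac{16893}{26339} = - \frac{2585}{16} - \frac{16893}{26339} = - \frac{68356603}{421424}$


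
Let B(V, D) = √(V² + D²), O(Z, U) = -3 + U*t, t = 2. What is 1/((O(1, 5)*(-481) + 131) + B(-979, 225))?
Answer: -1618/4731315 - √1009066/9462630 ≈ -0.00044813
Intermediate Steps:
O(Z, U) = -3 + 2*U (O(Z, U) = -3 + U*2 = -3 + 2*U)
B(V, D) = √(D² + V²)
1/((O(1, 5)*(-481) + 131) + B(-979, 225)) = 1/(((-3 + 2*5)*(-481) + 131) + √(225² + (-979)²)) = 1/(((-3 + 10)*(-481) + 131) + √(50625 + 958441)) = 1/((7*(-481) + 131) + √1009066) = 1/((-3367 + 131) + √1009066) = 1/(-3236 + √1009066)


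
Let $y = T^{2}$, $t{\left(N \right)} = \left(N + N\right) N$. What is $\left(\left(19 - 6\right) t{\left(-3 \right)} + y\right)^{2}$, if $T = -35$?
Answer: $2128681$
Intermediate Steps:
$t{\left(N \right)} = 2 N^{2}$ ($t{\left(N \right)} = 2 N N = 2 N^{2}$)
$y = 1225$ ($y = \left(-35\right)^{2} = 1225$)
$\left(\left(19 - 6\right) t{\left(-3 \right)} + y\right)^{2} = \left(\left(19 - 6\right) 2 \left(-3\right)^{2} + 1225\right)^{2} = \left(13 \cdot 2 \cdot 9 + 1225\right)^{2} = \left(13 \cdot 18 + 1225\right)^{2} = \left(234 + 1225\right)^{2} = 1459^{2} = 2128681$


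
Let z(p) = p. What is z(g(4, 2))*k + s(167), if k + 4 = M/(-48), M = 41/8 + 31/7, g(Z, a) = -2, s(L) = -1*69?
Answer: -81449/1344 ≈ -60.602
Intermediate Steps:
s(L) = -69
M = 535/56 (M = 41*(1/8) + 31*(1/7) = 41/8 + 31/7 = 535/56 ≈ 9.5536)
k = -11287/2688 (k = -4 + (535/56)/(-48) = -4 + (535/56)*(-1/48) = -4 - 535/2688 = -11287/2688 ≈ -4.1990)
z(g(4, 2))*k + s(167) = -2*(-11287/2688) - 69 = 11287/1344 - 69 = -81449/1344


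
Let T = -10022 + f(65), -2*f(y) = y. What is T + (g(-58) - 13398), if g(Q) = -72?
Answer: -47049/2 ≈ -23525.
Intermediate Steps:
f(y) = -y/2
T = -20109/2 (T = -10022 - ½*65 = -10022 - 65/2 = -20109/2 ≈ -10055.)
T + (g(-58) - 13398) = -20109/2 + (-72 - 13398) = -20109/2 - 13470 = -47049/2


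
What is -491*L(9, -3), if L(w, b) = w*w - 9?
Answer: -35352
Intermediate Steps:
L(w, b) = -9 + w² (L(w, b) = w² - 9 = -9 + w²)
-491*L(9, -3) = -491*(-9 + 9²) = -491*(-9 + 81) = -491*72 = -35352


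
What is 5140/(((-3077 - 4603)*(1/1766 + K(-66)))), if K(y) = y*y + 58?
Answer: -226931/1496664000 ≈ -0.00015162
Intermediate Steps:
K(y) = 58 + y² (K(y) = y² + 58 = 58 + y²)
5140/(((-3077 - 4603)*(1/1766 + K(-66)))) = 5140/(((-3077 - 4603)*(1/1766 + (58 + (-66)²)))) = 5140/((-7680*(1/1766 + (58 + 4356)))) = 5140/((-7680*(1/1766 + 4414))) = 5140/((-7680*7795125/1766)) = 5140/(-29933280000/883) = 5140*(-883/29933280000) = -226931/1496664000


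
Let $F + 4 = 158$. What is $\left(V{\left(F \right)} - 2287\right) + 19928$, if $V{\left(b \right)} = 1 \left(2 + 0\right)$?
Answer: $17643$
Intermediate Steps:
$F = 154$ ($F = -4 + 158 = 154$)
$V{\left(b \right)} = 2$ ($V{\left(b \right)} = 1 \cdot 2 = 2$)
$\left(V{\left(F \right)} - 2287\right) + 19928 = \left(2 - 2287\right) + 19928 = -2285 + 19928 = 17643$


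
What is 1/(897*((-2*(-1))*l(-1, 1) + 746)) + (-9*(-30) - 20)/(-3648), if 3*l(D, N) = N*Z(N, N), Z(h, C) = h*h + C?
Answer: -2205077/32177184 ≈ -0.068529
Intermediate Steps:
Z(h, C) = C + h² (Z(h, C) = h² + C = C + h²)
l(D, N) = N*(N + N²)/3 (l(D, N) = (N*(N + N²))/3 = N*(N + N²)/3)
1/(897*((-2*(-1))*l(-1, 1) + 746)) + (-9*(-30) - 20)/(-3648) = 1/(897*((-2*(-1))*((⅓)*1²*(1 + 1)) + 746)) + (-9*(-30) - 20)/(-3648) = 1/(897*(2*((⅓)*1*2) + 746)) + (270 - 20)*(-1/3648) = 1/(897*(2*(⅔) + 746)) + 250*(-1/3648) = 1/(897*(4/3 + 746)) - 125/1824 = 1/(897*(2242/3)) - 125/1824 = (1/897)*(3/2242) - 125/1824 = 1/670358 - 125/1824 = -2205077/32177184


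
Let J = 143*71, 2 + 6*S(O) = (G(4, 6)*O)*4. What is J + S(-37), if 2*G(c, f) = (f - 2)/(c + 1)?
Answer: 50714/5 ≈ 10143.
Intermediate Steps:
G(c, f) = (-2 + f)/(2*(1 + c)) (G(c, f) = ((f - 2)/(c + 1))/2 = ((-2 + f)/(1 + c))/2 = (-2 + f)/(2*(1 + c)))
S(O) = -⅓ + 4*O/15 (S(O) = -⅓ + ((((-2 + 6)/(2*(1 + 4)))*O)*4)/6 = -⅓ + ((((½)*4/5)*O)*4)/6 = -⅓ + ((((½)*(⅕)*4)*O)*4)/6 = -⅓ + ((2*O/5)*4)/6 = -⅓ + (8*O/5)/6 = -⅓ + 4*O/15)
J = 10153
J + S(-37) = 10153 + (-⅓ + (4/15)*(-37)) = 10153 + (-⅓ - 148/15) = 10153 - 51/5 = 50714/5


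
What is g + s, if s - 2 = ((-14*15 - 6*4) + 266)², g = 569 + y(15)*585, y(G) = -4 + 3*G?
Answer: 25580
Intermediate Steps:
g = 24554 (g = 569 + (-4 + 3*15)*585 = 569 + (-4 + 45)*585 = 569 + 41*585 = 569 + 23985 = 24554)
s = 1026 (s = 2 + ((-14*15 - 6*4) + 266)² = 2 + ((-210 - 24) + 266)² = 2 + (-234 + 266)² = 2 + 32² = 2 + 1024 = 1026)
g + s = 24554 + 1026 = 25580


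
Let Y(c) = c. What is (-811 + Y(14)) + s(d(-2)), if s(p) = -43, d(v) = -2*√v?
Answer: -840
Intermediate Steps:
(-811 + Y(14)) + s(d(-2)) = (-811 + 14) - 43 = -797 - 43 = -840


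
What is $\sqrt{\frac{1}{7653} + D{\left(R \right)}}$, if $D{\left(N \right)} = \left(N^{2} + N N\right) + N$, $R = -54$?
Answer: $\frac{\sqrt{338408274855}}{7653} \approx 76.013$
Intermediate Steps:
$D{\left(N \right)} = N + 2 N^{2}$ ($D{\left(N \right)} = \left(N^{2} + N^{2}\right) + N = 2 N^{2} + N = N + 2 N^{2}$)
$\sqrt{\frac{1}{7653} + D{\left(R \right)}} = \sqrt{\frac{1}{7653} - 54 \left(1 + 2 \left(-54\right)\right)} = \sqrt{\frac{1}{7653} - 54 \left(1 - 108\right)} = \sqrt{\frac{1}{7653} - -5778} = \sqrt{\frac{1}{7653} + 5778} = \sqrt{\frac{44219035}{7653}} = \frac{\sqrt{338408274855}}{7653}$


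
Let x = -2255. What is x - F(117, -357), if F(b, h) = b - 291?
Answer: -2081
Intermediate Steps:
F(b, h) = -291 + b
x - F(117, -357) = -2255 - (-291 + 117) = -2255 - 1*(-174) = -2255 + 174 = -2081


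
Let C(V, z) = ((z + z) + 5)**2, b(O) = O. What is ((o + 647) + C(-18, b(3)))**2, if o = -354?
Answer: 171396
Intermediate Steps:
C(V, z) = (5 + 2*z)**2 (C(V, z) = (2*z + 5)**2 = (5 + 2*z)**2)
((o + 647) + C(-18, b(3)))**2 = ((-354 + 647) + (5 + 2*3)**2)**2 = (293 + (5 + 6)**2)**2 = (293 + 11**2)**2 = (293 + 121)**2 = 414**2 = 171396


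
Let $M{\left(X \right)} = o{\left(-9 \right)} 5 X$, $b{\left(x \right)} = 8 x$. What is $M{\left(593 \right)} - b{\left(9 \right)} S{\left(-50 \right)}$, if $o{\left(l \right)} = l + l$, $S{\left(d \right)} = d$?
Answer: $-49770$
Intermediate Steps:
$o{\left(l \right)} = 2 l$
$M{\left(X \right)} = - 90 X$ ($M{\left(X \right)} = 2 \left(-9\right) 5 X = - 18 \cdot 5 X = - 90 X$)
$M{\left(593 \right)} - b{\left(9 \right)} S{\left(-50 \right)} = \left(-90\right) 593 - 8 \cdot 9 \left(-50\right) = -53370 - 72 \left(-50\right) = -53370 - -3600 = -53370 + 3600 = -49770$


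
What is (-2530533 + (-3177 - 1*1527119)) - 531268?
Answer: -4592097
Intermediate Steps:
(-2530533 + (-3177 - 1*1527119)) - 531268 = (-2530533 + (-3177 - 1527119)) - 531268 = (-2530533 - 1530296) - 531268 = -4060829 - 531268 = -4592097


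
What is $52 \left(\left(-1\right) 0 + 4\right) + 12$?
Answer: $220$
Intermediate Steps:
$52 \left(\left(-1\right) 0 + 4\right) + 12 = 52 \left(0 + 4\right) + 12 = 52 \cdot 4 + 12 = 208 + 12 = 220$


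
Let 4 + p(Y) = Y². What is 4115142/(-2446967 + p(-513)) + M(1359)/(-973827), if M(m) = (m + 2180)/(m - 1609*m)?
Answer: -1459556420616244795/774549756306709848 ≈ -1.8844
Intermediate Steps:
p(Y) = -4 + Y²
M(m) = -(2180 + m)/(1608*m) (M(m) = (2180 + m)/((-1608*m)) = (2180 + m)*(-1/(1608*m)) = -(2180 + m)/(1608*m))
4115142/(-2446967 + p(-513)) + M(1359)/(-973827) = 4115142/(-2446967 + (-4 + (-513)²)) + ((1/1608)*(-2180 - 1*1359)/1359)/(-973827) = 4115142/(-2446967 + (-4 + 263169)) + ((1/1608)*(1/1359)*(-2180 - 1359))*(-1/973827) = 4115142/(-2446967 + 263165) + ((1/1608)*(1/1359)*(-3539))*(-1/973827) = 4115142/(-2183802) - 3539/2185272*(-1/973827) = 4115142*(-1/2183802) + 3539/2128076875944 = -685857/363967 + 3539/2128076875944 = -1459556420616244795/774549756306709848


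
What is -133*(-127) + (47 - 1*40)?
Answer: 16898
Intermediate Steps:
-133*(-127) + (47 - 1*40) = 16891 + (47 - 40) = 16891 + 7 = 16898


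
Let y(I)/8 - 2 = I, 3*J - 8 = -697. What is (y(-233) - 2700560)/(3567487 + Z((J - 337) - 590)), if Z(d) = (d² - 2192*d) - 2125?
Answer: -12160836/33473939 ≈ -0.36329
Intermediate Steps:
J = -689/3 (J = 8/3 + (⅓)*(-697) = 8/3 - 697/3 = -689/3 ≈ -229.67)
y(I) = 16 + 8*I
Z(d) = -2125 + d² - 2192*d
(y(-233) - 2700560)/(3567487 + Z((J - 337) - 590)) = ((16 + 8*(-233)) - 2700560)/(3567487 + (-2125 + ((-689/3 - 337) - 590)² - 2192*((-689/3 - 337) - 590))) = ((16 - 1864) - 2700560)/(3567487 + (-2125 + (-1700/3 - 590)² - 2192*(-1700/3 - 590))) = (-1848 - 2700560)/(3567487 + (-2125 + (-3470/3)² - 2192*(-3470/3))) = -2702408/(3567487 + (-2125 + 12040900/9 + 7606240/3)) = -2702408/(3567487 + 34840495/9) = -2702408/66947878/9 = -2702408*9/66947878 = -12160836/33473939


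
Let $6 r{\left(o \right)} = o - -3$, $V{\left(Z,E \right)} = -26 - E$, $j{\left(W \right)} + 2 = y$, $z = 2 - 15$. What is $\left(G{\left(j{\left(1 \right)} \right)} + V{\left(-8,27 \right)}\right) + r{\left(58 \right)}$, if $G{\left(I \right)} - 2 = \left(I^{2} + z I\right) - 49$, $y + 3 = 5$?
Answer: $- \frac{539}{6} \approx -89.833$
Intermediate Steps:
$z = -13$ ($z = 2 - 15 = -13$)
$y = 2$ ($y = -3 + 5 = 2$)
$j{\left(W \right)} = 0$ ($j{\left(W \right)} = -2 + 2 = 0$)
$G{\left(I \right)} = -47 + I^{2} - 13 I$ ($G{\left(I \right)} = 2 - \left(49 - I^{2} + 13 I\right) = -47 + I^{2} - 13 I$)
$r{\left(o \right)} = \frac{1}{2} + \frac{o}{6}$ ($r{\left(o \right)} = \frac{o - -3}{6} = \frac{o + 3}{6} = \frac{3 + o}{6} = \frac{1}{2} + \frac{o}{6}$)
$\left(G{\left(j{\left(1 \right)} \right)} + V{\left(-8,27 \right)}\right) + r{\left(58 \right)} = \left(\left(-47 + 0^{2} - 0\right) - 53\right) + \left(\frac{1}{2} + \frac{1}{6} \cdot 58\right) = \left(\left(-47 + 0 + 0\right) - 53\right) + \left(\frac{1}{2} + \frac{29}{3}\right) = \left(-47 - 53\right) + \frac{61}{6} = -100 + \frac{61}{6} = - \frac{539}{6}$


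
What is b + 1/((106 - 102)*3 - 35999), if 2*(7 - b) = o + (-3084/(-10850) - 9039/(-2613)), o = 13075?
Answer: -158685189429406/24292124675 ≈ -6532.4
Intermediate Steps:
b = -30866599641/4725175 (b = 7 - (13075 + (-3084/(-10850) - 9039/(-2613)))/2 = 7 - (13075 + (-3084*(-1/10850) - 9039*(-1/2613)))/2 = 7 - (13075 + (1542/5425 + 3013/871))/2 = 7 - (13075 + 17688607/4725175)/2 = 7 - ½*61799351732/4725175 = 7 - 30899675866/4725175 = -30866599641/4725175 ≈ -6532.4)
b + 1/((106 - 102)*3 - 35999) = -30866599641/4725175 + 1/((106 - 102)*3 - 35999) = -30866599641/4725175 + 1/(4*3 - 35999) = -30866599641/4725175 + 1/(12 - 35999) = -30866599641/4725175 + 1/(-35987) = -30866599641/4725175 - 1/35987 = -158685189429406/24292124675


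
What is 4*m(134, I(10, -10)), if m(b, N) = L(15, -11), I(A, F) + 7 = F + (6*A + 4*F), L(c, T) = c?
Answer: 60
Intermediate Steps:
I(A, F) = -7 + 5*F + 6*A (I(A, F) = -7 + (F + (6*A + 4*F)) = -7 + (F + (4*F + 6*A)) = -7 + (5*F + 6*A) = -7 + 5*F + 6*A)
m(b, N) = 15
4*m(134, I(10, -10)) = 4*15 = 60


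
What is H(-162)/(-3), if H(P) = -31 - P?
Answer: -131/3 ≈ -43.667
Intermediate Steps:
H(-162)/(-3) = (-31 - 1*(-162))/(-3) = (-31 + 162)*(-⅓) = 131*(-⅓) = -131/3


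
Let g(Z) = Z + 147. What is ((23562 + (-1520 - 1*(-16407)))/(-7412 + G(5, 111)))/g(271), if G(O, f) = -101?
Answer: -38449/3140434 ≈ -0.012243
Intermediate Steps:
g(Z) = 147 + Z
((23562 + (-1520 - 1*(-16407)))/(-7412 + G(5, 111)))/g(271) = ((23562 + (-1520 - 1*(-16407)))/(-7412 - 101))/(147 + 271) = ((23562 + (-1520 + 16407))/(-7513))/418 = ((23562 + 14887)*(-1/7513))*(1/418) = (38449*(-1/7513))*(1/418) = -38449/7513*1/418 = -38449/3140434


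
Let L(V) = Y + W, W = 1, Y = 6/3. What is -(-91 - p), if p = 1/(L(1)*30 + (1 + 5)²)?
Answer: 11467/126 ≈ 91.008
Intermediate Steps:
Y = 2 (Y = 6*(⅓) = 2)
L(V) = 3 (L(V) = 2 + 1 = 3)
p = 1/126 (p = 1/(3*30 + (1 + 5)²) = 1/(90 + 6²) = 1/(90 + 36) = 1/126 ≈ 0.0079365)
-(-91 - p) = -(-91 - 1*1/126) = -(-91 - 1/126) = -1*(-11467/126) = 11467/126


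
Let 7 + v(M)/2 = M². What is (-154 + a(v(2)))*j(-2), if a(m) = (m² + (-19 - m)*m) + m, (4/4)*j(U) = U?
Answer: 92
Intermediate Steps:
j(U) = U
v(M) = -14 + 2*M²
a(m) = m + m² + m*(-19 - m) (a(m) = (m² + m*(-19 - m)) + m = m + m² + m*(-19 - m))
(-154 + a(v(2)))*j(-2) = (-154 - 18*(-14 + 2*2²))*(-2) = (-154 - 18*(-14 + 2*4))*(-2) = (-154 - 18*(-14 + 8))*(-2) = (-154 - 18*(-6))*(-2) = (-154 + 108)*(-2) = -46*(-2) = 92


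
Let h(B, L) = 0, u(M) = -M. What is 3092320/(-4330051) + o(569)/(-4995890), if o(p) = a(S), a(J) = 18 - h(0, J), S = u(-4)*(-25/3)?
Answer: -702225841169/983293567745 ≈ -0.71416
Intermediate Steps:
S = -100/3 (S = (-1*(-4))*(-25/3) = 4*(-25/3) = -100/3 ≈ -33.333)
a(J) = 18 (a(J) = 18 - 1*0 = 18 + 0 = 18)
o(p) = 18
3092320/(-4330051) + o(569)/(-4995890) = 3092320/(-4330051) + 18/(-4995890) = 3092320*(-1/4330051) + 18*(-1/4995890) = -281120/393641 - 9/2497945 = -702225841169/983293567745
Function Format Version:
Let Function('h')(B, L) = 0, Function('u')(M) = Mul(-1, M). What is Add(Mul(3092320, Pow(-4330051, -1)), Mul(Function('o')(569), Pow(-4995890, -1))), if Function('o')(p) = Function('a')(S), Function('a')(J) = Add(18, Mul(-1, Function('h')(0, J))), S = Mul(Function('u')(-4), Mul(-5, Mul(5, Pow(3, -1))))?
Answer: Rational(-702225841169, 983293567745) ≈ -0.71416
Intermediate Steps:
S = Rational(-100, 3) (S = Mul(Mul(-1, -4), Mul(-5, Mul(5, Pow(3, -1)))) = Mul(4, Mul(-5, Mul(5, Rational(1, 3)))) = Mul(4, Mul(-5, Rational(5, 3))) = Mul(4, Rational(-25, 3)) = Rational(-100, 3) ≈ -33.333)
Function('a')(J) = 18 (Function('a')(J) = Add(18, Mul(-1, 0)) = Add(18, 0) = 18)
Function('o')(p) = 18
Add(Mul(3092320, Pow(-4330051, -1)), Mul(Function('o')(569), Pow(-4995890, -1))) = Add(Mul(3092320, Pow(-4330051, -1)), Mul(18, Pow(-4995890, -1))) = Add(Mul(3092320, Rational(-1, 4330051)), Mul(18, Rational(-1, 4995890))) = Add(Rational(-281120, 393641), Rational(-9, 2497945)) = Rational(-702225841169, 983293567745)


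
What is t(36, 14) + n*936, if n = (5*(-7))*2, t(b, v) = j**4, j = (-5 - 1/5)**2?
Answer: 183233314576/390625 ≈ 4.6908e+5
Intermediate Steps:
j = 676/25 (j = (-5 - 1*1/5)**2 = (-5 - 1/5)**2 = (-26/5)**2 = 676/25 ≈ 27.040)
t(b, v) = 208827064576/390625 (t(b, v) = (676/25)**4 = 208827064576/390625)
n = -70 (n = -35*2 = -70)
t(36, 14) + n*936 = 208827064576/390625 - 70*936 = 208827064576/390625 - 65520 = 183233314576/390625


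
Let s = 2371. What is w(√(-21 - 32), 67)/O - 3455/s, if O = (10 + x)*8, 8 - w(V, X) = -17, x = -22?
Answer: -390955/227616 ≈ -1.7176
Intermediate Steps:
w(V, X) = 25 (w(V, X) = 8 - 1*(-17) = 8 + 17 = 25)
O = -96 (O = (10 - 22)*8 = -12*8 = -96)
w(√(-21 - 32), 67)/O - 3455/s = 25/(-96) - 3455/2371 = 25*(-1/96) - 3455*1/2371 = -25/96 - 3455/2371 = -390955/227616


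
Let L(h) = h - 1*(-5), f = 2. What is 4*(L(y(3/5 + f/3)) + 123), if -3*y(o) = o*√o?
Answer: 512 - 76*√285/675 ≈ 510.10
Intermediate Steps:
y(o) = -o^(3/2)/3 (y(o) = -o*√o/3 = -o^(3/2)/3)
L(h) = 5 + h (L(h) = h + 5 = 5 + h)
4*(L(y(3/5 + f/3)) + 123) = 4*((5 - (3/5 + 2/3)^(3/2)/3) + 123) = 4*((5 - (3*(⅕) + 2*(⅓))^(3/2)/3) + 123) = 4*((5 - (⅗ + ⅔)^(3/2)/3) + 123) = 4*((5 - 19*√285/675) + 123) = 4*(128 - 19*√285/675) = 512 - 76*√285/675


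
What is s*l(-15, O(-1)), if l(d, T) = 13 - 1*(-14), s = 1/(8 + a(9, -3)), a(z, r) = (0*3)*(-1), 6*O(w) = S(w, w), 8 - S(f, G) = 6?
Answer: 27/8 ≈ 3.3750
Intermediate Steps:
S(f, G) = 2 (S(f, G) = 8 - 1*6 = 8 - 6 = 2)
O(w) = ⅓ (O(w) = (⅙)*2 = ⅓)
a(z, r) = 0 (a(z, r) = 0*(-1) = 0)
s = ⅛ (s = 1/(8 + 0) = 1/8 = ⅛ ≈ 0.12500)
l(d, T) = 27 (l(d, T) = 13 + 14 = 27)
s*l(-15, O(-1)) = (⅛)*27 = 27/8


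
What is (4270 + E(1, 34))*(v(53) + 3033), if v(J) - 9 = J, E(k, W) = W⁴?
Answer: 4149175570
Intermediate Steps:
v(J) = 9 + J
(4270 + E(1, 34))*(v(53) + 3033) = (4270 + 34⁴)*((9 + 53) + 3033) = (4270 + 1336336)*(62 + 3033) = 1340606*3095 = 4149175570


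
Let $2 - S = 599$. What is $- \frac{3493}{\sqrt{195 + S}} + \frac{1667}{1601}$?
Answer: $\frac{1667}{1601} + \frac{3493 i \sqrt{402}}{402} \approx 1.0412 + 174.22 i$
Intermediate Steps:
$S = -597$ ($S = 2 - 599 = -597$)
$- \frac{3493}{\sqrt{195 + S}} + \frac{1667}{1601} = - \frac{3493}{\sqrt{195 - 597}} + \frac{1667}{1601} = - \frac{3493}{\sqrt{-402}} + 1667 \cdot \frac{1}{1601} = - \frac{3493}{i \sqrt{402}} + \frac{1667}{1601} = - 3493 \left(- \frac{i \sqrt{402}}{402}\right) + \frac{1667}{1601} = \frac{3493 i \sqrt{402}}{402} + \frac{1667}{1601} = \frac{1667}{1601} + \frac{3493 i \sqrt{402}}{402}$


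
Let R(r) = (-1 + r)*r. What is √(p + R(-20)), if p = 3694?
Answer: 11*√34 ≈ 64.141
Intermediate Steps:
R(r) = r*(-1 + r)
√(p + R(-20)) = √(3694 - 20*(-1 - 20)) = √(3694 - 20*(-21)) = √(3694 + 420) = √4114 = 11*√34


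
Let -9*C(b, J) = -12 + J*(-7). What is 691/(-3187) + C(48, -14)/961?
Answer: -6250541/27564363 ≈ -0.22676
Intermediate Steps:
C(b, J) = 4/3 + 7*J/9 (C(b, J) = -(-12 + J*(-7))/9 = -(-12 - 7*J)/9 = 4/3 + 7*J/9)
691/(-3187) + C(48, -14)/961 = 691/(-3187) + (4/3 + (7/9)*(-14))/961 = 691*(-1/3187) + (4/3 - 98/9)*(1/961) = -691/3187 - 86/9*1/961 = -691/3187 - 86/8649 = -6250541/27564363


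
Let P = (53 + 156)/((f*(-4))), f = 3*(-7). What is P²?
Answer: 43681/7056 ≈ 6.1906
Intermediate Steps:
f = -21
P = 209/84 (P = (53 + 156)/((-21*(-4))) = 209/84 ≈ 2.4881)
P² = (209/84)² = 43681/7056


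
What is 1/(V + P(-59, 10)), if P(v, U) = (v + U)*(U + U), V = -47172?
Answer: -1/48152 ≈ -2.0768e-5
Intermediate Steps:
P(v, U) = 2*U*(U + v) (P(v, U) = (U + v)*(2*U) = 2*U*(U + v))
1/(V + P(-59, 10)) = 1/(-47172 + 2*10*(10 - 59)) = 1/(-47172 + 2*10*(-49)) = 1/(-47172 - 980) = 1/(-48152) = -1/48152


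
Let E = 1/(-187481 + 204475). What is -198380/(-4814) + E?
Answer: 58125423/1410502 ≈ 41.209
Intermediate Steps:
E = 1/16994 ≈ 5.8844e-5
-198380/(-4814) + E = -198380/(-4814) + 1/16994 = -198380*(-1/4814) + 1/16994 = 99190/2407 + 1/16994 = 58125423/1410502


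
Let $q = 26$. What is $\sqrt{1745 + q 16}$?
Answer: $\sqrt{2161} \approx 46.487$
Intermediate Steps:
$\sqrt{1745 + q 16} = \sqrt{1745 + 26 \cdot 16} = \sqrt{1745 + 416} = \sqrt{2161}$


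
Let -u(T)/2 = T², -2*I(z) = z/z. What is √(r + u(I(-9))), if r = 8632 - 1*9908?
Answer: I*√5106/2 ≈ 35.728*I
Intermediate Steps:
I(z) = -½ (I(z) = -z/(2*z) = -½*1 = -½)
u(T) = -2*T²
r = -1276 (r = 8632 - 9908 = -1276)
√(r + u(I(-9))) = √(-1276 - 2*(-½)²) = √(-1276 - 2*¼) = √(-1276 - ½) = √(-2553/2) = I*√5106/2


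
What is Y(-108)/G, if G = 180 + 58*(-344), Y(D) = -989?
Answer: 989/19772 ≈ 0.050020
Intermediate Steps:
G = -19772 (G = 180 - 19952 = -19772)
Y(-108)/G = -989/(-19772) = -989*(-1/19772) = 989/19772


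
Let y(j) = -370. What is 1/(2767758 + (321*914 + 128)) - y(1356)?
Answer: 1132673601/3061280 ≈ 370.00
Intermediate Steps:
1/(2767758 + (321*914 + 128)) - y(1356) = 1/(2767758 + (321*914 + 128)) - 1*(-370) = 1/(2767758 + (293394 + 128)) + 370 = 1/(2767758 + 293522) + 370 = 1/3061280 + 370 = 1132673601/3061280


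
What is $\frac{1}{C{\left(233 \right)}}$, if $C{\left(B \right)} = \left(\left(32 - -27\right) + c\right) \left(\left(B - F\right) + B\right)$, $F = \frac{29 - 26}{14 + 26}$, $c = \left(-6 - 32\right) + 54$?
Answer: $\frac{8}{279555} \approx 2.8617 \cdot 10^{-5}$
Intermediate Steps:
$c = 16$ ($c = -38 + 54 = 16$)
$F = \frac{3}{40} \approx 0.075$
$C{\left(B \right)} = - \frac{45}{8} + 150 B$ ($C{\left(B \right)} = \left(\left(32 - -27\right) + 16\right) \left(\left(B - \frac{3}{40}\right) + B\right) = \left(\left(32 + 27\right) + 16\right) \left(\left(B - \frac{3}{40}\right) + B\right) = \left(59 + 16\right) \left(\left(- \frac{3}{40} + B\right) + B\right) = 75 \left(- \frac{3}{40} + 2 B\right) = - \frac{45}{8} + 150 B$)
$\frac{1}{C{\left(233 \right)}} = \frac{1}{- \frac{45}{8} + 150 \cdot 233} = \frac{1}{- \frac{45}{8} + 34950} = \frac{1}{\frac{279555}{8}} = \frac{8}{279555}$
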